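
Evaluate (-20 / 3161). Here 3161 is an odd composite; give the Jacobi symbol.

1

First reduce: -20 ≡ 3141 (mod 3161).
Reciprocity: 3141 ≡ 1 and 3161 ≡ 1 (mod 4), so (3141/3161) = +(3161/3141).
Reduce top mod 3141: now compute (20/3141).
Pull out 2^2: since 3141 ≡ 5 (mod 8), (2/3141) = -1, so (2/3141)^2 = +1.
Reciprocity: 5 ≡ 1 and 3141 ≡ 1 (mod 4), so (5/3141) = +(3141/5).
Reduce top mod 5: now compute (1/5).
Reached (1/5) = 1. Collecting the sign flips along the way, the symbol is +1.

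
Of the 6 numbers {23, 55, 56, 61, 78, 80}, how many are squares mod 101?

(23/101) = +1 → QR.
(55/101) = -1 → non-residue.
(56/101) = +1 → QR.
(61/101) = -1 → non-residue.
(78/101) = +1 → QR.
(80/101) = +1 → QR.
Total quadratic residues among the 6: 4.

4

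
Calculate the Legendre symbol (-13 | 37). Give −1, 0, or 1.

Euler's criterion: (-13/37) ≡ 24^18 (mod 37).
24^2 ≡ 21 (mod 37)
24^4 ≡ 34 (mod 37)
24^8 ≡ 9 (mod 37)
24^16 ≡ 7 (mod 37)
24^18 = 24^(16+2) ≡ 36 (mod 37).
Result is 36 ≡ −1, so (-13/37) = −1.

-1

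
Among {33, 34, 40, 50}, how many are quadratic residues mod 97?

(33/97) = +1 → QR.
(34/97) = -1 → non-residue.
(40/97) = -1 → non-residue.
(50/97) = +1 → QR.
Total quadratic residues among the 4: 2.

2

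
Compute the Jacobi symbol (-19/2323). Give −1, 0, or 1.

First reduce: -19 ≡ 2304 (mod 2323).
Pull out 2^8: since 2323 ≡ 3 (mod 8), (2/2323) = -1, so (2/2323)^8 = +1.
Reciprocity: 9 ≡ 1 and 2323 ≡ 3 (mod 4), so (9/2323) = +(2323/9).
Reduce top mod 9: now compute (1/9).
Reached (1/9) = 1. Collecting the sign flips along the way, the symbol is +1.

1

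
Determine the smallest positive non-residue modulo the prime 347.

(2/347) = −1, so 2 is the smallest positive non-residue mod 347.

2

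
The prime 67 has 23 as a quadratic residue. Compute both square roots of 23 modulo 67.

Since 67 ≡ 3 (mod 4), a square root of 23 is 23^((67+1)/4) = 23^17 mod 67.
Repeated squaring: 23^2≡60, 23^4≡49, 23^8≡56, 23^16≡54 (mod 67).
23^17 = 23^(16+1) ≡ 36 (mod 67).
Check: 36² = 1296 ≡ 23 (mod 67). The two roots are 31 and 36.

31, 36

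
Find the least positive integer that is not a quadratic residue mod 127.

(2/127) = +1, so 2 is a residue.
(3/127) = −1, so 3 is the smallest positive non-residue mod 127.

3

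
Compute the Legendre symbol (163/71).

Euler's criterion: (163/71) ≡ 21^35 (mod 71).
21^2 ≡ 15 (mod 71)
21^4 ≡ 12 (mod 71)
21^8 ≡ 2 (mod 71)
21^16 ≡ 4 (mod 71)
21^32 ≡ 16 (mod 71)
21^35 = 21^(32+2+1) ≡ 70 (mod 71).
Result is 70 ≡ −1, so (163/71) = −1.

-1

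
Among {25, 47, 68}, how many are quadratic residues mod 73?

1

(25/73) = +1 → QR.
(47/73) = -1 → non-residue.
(68/73) = -1 → non-residue.
Total quadratic residues among the 3: 1.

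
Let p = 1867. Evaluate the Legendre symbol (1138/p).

-1

Pull out 2: since 1867 ≡ 3 (mod 8), (2/1867) = -1.
Reciprocity: 569 ≡ 1 and 1867 ≡ 3 (mod 4), so (569/1867) = +(1867/569).
Reduce top mod 569: now compute (160/569).
Pull out 2^5: since 569 ≡ 1 (mod 8), (2/569) = +1, so (2/569)^5 = +1.
Reciprocity: 5 ≡ 1 and 569 ≡ 1 (mod 4), so (5/569) = +(569/5).
Reduce top mod 5: now compute (4/5).
Pull out 2^2: since 5 ≡ 5 (mod 8), (2/5) = -1, so (2/5)^2 = +1.
Reached (1/5) = 1. Collecting the sign flips along the way, the symbol is -1.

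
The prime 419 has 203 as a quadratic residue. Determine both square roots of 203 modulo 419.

Since 419 ≡ 3 (mod 4), a square root of 203 is 203^((419+1)/4) = 203^105 mod 419.
Repeated squaring: 203^2≡147, 203^4≡240, 203^8≡197, 203^16≡261, 203^32≡243, 203^64≡389 (mod 419).
203^105 = 203^(64+32+8+1) ≡ 363 (mod 419).
Check: 363² = 131769 ≡ 203 (mod 419). The two roots are 56 and 363.

56, 363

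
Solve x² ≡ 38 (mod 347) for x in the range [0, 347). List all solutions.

Since 347 ≡ 3 (mod 4), a square root of 38 is 38^((347+1)/4) = 38^87 mod 347.
Repeated squaring: 38^2≡56, 38^4≡13, 38^8≡169, 38^16≡107, 38^32≡345, 38^64≡4 (mod 347).
38^87 = 38^(64+16+4+2+1) ≡ 205 (mod 347).
Check: 205² = 42025 ≡ 38 (mod 347). The two roots are 142 and 205.

142, 205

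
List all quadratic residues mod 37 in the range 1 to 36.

Square k = 1,…,18 (k and 37−k give the same square):
1²=1, 2²=4, 3²=9, 4²=16, 5²=25, 6²=36, 7²≡12, 8²≡27, 9²≡7, 10²≡26, 11²≡10, 12²≡33, 13²≡21, 14²≡11, 15²≡3, 16²≡34, 17²≡30, 18²≡28 (mod 37).
So the quadratic residues mod 37 are {1, 3, 4, 7, 9, 10, 11, 12, 16, 21, 25, 26, 27, 28, 30, 33, 34, 36}.

1, 3, 4, 7, 9, 10, 11, 12, 16, 21, 25, 26, 27, 28, 30, 33, 34, 36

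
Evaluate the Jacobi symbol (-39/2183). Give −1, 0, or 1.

-1

First reduce: -39 ≡ 2144 (mod 2183).
Pull out 2^5: since 2183 ≡ 7 (mod 8), (2/2183) = +1, so (2/2183)^5 = +1.
Reciprocity: 67 ≡ 3 and 2183 ≡ 3 (mod 4), so (67/2183) = −(2183/67).
Reduce top mod 67: now compute (39/67).
Reciprocity: 39 ≡ 3 and 67 ≡ 3 (mod 4), so (39/67) = −(67/39).
Reduce top mod 39: now compute (28/39).
Pull out 2^2: since 39 ≡ 7 (mod 8), (2/39) = +1, so (2/39)^2 = +1.
Reciprocity: 7 ≡ 3 and 39 ≡ 3 (mod 4), so (7/39) = −(39/7).
Reduce top mod 7: now compute (4/7).
Pull out 2^2: since 7 ≡ 7 (mod 8), (2/7) = +1, so (2/7)^2 = +1.
Reached (1/7) = 1. Collecting the sign flips along the way, the symbol is -1.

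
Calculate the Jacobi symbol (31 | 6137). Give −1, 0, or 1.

-1

Reciprocity: 31 ≡ 3 and 6137 ≡ 1 (mod 4), so (31/6137) = +(6137/31).
Reduce top mod 31: now compute (30/31).
Pull out 2: since 31 ≡ 7 (mod 8), (2/31) = +1.
Reciprocity: 15 ≡ 3 and 31 ≡ 3 (mod 4), so (15/31) = −(31/15).
Reduce top mod 15: now compute (1/15).
Reached (1/15) = 1. Collecting the sign flips along the way, the symbol is -1.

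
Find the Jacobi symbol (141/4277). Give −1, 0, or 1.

Reciprocity: 141 ≡ 1 and 4277 ≡ 1 (mod 4), so (141/4277) = +(4277/141).
Reduce top mod 141: now compute (47/141).
Reciprocity: 47 ≡ 3 and 141 ≡ 1 (mod 4), so (47/141) = +(141/47).
Reduce top mod 47: now compute (0/47).
Top reduces to 0: gcd > 1, so the symbol is 0.

0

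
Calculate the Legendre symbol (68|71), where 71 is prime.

Pull out 2^2: since 71 ≡ 7 (mod 8), (2/71) = +1, so (2/71)^2 = +1.
Reciprocity: 17 ≡ 1 and 71 ≡ 3 (mod 4), so (17/71) = +(71/17).
Reduce top mod 17: now compute (3/17).
Reciprocity: 3 ≡ 3 and 17 ≡ 1 (mod 4), so (3/17) = +(17/3).
Reduce top mod 3: now compute (2/3).
Pull out 2: since 3 ≡ 3 (mod 8), (2/3) = -1.
Reached (1/3) = 1. Collecting the sign flips along the way, the symbol is -1.

-1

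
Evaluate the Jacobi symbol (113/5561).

Reciprocity: 113 ≡ 1 and 5561 ≡ 1 (mod 4), so (113/5561) = +(5561/113).
Reduce top mod 113: now compute (24/113).
Pull out 2^3: since 113 ≡ 1 (mod 8), (2/113) = +1, so (2/113)^3 = +1.
Reciprocity: 3 ≡ 3 and 113 ≡ 1 (mod 4), so (3/113) = +(113/3).
Reduce top mod 3: now compute (2/3).
Pull out 2: since 3 ≡ 3 (mod 8), (2/3) = -1.
Reached (1/3) = 1. Collecting the sign flips along the way, the symbol is -1.

-1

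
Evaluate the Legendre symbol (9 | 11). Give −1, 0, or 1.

1

Euler's criterion: (9/11) ≡ 9^5 (mod 11).
9^2 ≡ 4 (mod 11)
9^4 ≡ 5 (mod 11)
9^5 = 9^(4+1) ≡ 1 (mod 11).
Result is 1, so (9/11) = 1.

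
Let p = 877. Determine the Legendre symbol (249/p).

Reciprocity: 249 ≡ 1 and 877 ≡ 1 (mod 4), so (249/877) = +(877/249).
Reduce top mod 249: now compute (130/249).
Pull out 2: since 249 ≡ 1 (mod 8), (2/249) = +1.
Reciprocity: 65 ≡ 1 and 249 ≡ 1 (mod 4), so (65/249) = +(249/65).
Reduce top mod 65: now compute (54/65).
Pull out 2: since 65 ≡ 1 (mod 8), (2/65) = +1.
Reciprocity: 27 ≡ 3 and 65 ≡ 1 (mod 4), so (27/65) = +(65/27).
Reduce top mod 27: now compute (11/27).
Reciprocity: 11 ≡ 3 and 27 ≡ 3 (mod 4), so (11/27) = −(27/11).
Reduce top mod 11: now compute (5/11).
Reciprocity: 5 ≡ 1 and 11 ≡ 3 (mod 4), so (5/11) = +(11/5).
Reduce top mod 5: now compute (1/5).
Reached (1/5) = 1. Collecting the sign flips along the way, the symbol is -1.

-1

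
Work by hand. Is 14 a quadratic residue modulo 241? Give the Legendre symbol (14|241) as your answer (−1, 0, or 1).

Euler's criterion: (14/241) ≡ 14^120 (mod 241).
14^2 ≡ 196 (mod 241)
14^4 ≡ 97 (mod 241)
14^8 ≡ 10 (mod 241)
14^16 ≡ 100 (mod 241)
14^32 ≡ 119 (mod 241)
14^64 ≡ 183 (mod 241)
14^120 = 14^(64+32+16+8) ≡ 240 (mod 241).
Result is 240 ≡ −1, so (14/241) = −1.

-1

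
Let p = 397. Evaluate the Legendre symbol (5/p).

-1

Reciprocity: 5 ≡ 1 and 397 ≡ 1 (mod 4), so (5/397) = +(397/5).
Reduce top mod 5: now compute (2/5).
Pull out 2: since 5 ≡ 5 (mod 8), (2/5) = -1.
Reached (1/5) = 1. Collecting the sign flips along the way, the symbol is -1.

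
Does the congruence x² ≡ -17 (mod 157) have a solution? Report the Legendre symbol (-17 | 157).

Euler's criterion: (-17/157) ≡ 140^78 (mod 157).
140^2 ≡ 132 (mod 157)
140^4 ≡ 154 (mod 157)
140^8 ≡ 9 (mod 157)
140^16 ≡ 81 (mod 157)
140^32 ≡ 124 (mod 157)
140^64 ≡ 147 (mod 157)
140^78 = 140^(64+8+4+2) ≡ 1 (mod 157).
Result is 1, so (-17/157) = 1.

1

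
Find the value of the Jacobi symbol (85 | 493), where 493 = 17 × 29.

0

Reciprocity: 85 ≡ 1 and 493 ≡ 1 (mod 4), so (85/493) = +(493/85).
Reduce top mod 85: now compute (68/85).
Pull out 2^2: since 85 ≡ 5 (mod 8), (2/85) = -1, so (2/85)^2 = +1.
Reciprocity: 17 ≡ 1 and 85 ≡ 1 (mod 4), so (17/85) = +(85/17).
Reduce top mod 17: now compute (0/17).
Top reduces to 0: gcd > 1, so the symbol is 0.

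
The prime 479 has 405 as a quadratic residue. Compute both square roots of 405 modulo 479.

198, 281

Since 479 ≡ 3 (mod 4), a square root of 405 is 405^((479+1)/4) = 405^120 mod 479.
Repeated squaring: 405^2≡207, 405^4≡218, 405^8≡103, 405^16≡71, 405^32≡251, 405^64≡252 (mod 479).
405^120 = 405^(64+32+16+8) ≡ 198 (mod 479).
Check: 198² = 39204 ≡ 405 (mod 479). The two roots are 198 and 281.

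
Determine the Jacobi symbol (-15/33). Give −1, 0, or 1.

First reduce: -15 ≡ 18 (mod 33).
Pull out 2: since 33 ≡ 1 (mod 8), (2/33) = +1.
Reciprocity: 9 ≡ 1 and 33 ≡ 1 (mod 4), so (9/33) = +(33/9).
Reduce top mod 9: now compute (6/9).
Pull out 2: since 9 ≡ 1 (mod 8), (2/9) = +1.
Reciprocity: 3 ≡ 3 and 9 ≡ 1 (mod 4), so (3/9) = +(9/3).
Reduce top mod 3: now compute (0/3).
Top reduces to 0: gcd > 1, so the symbol is 0.

0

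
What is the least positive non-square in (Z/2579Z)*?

2

(2/2579) = −1, so 2 is the smallest positive non-residue mod 2579.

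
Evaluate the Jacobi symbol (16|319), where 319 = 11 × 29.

Pull out 2^4: since 319 ≡ 7 (mod 8), (2/319) = +1, so (2/319)^4 = +1.
Reached (1/319) = 1. Collecting the sign flips along the way, the symbol is +1.

1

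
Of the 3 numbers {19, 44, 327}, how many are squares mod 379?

2

(19/379) = +1 → QR.
(44/379) = -1 → non-residue.
(327/379) = +1 → QR.
Total quadratic residues among the 3: 2.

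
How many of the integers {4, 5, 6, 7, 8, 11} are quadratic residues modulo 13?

1

(4/13) = +1 → QR.
(5/13) = -1 → non-residue.
(6/13) = -1 → non-residue.
(7/13) = -1 → non-residue.
(8/13) = -1 → non-residue.
(11/13) = -1 → non-residue.
Total quadratic residues among the 6: 1.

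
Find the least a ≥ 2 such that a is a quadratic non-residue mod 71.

7

(2/71) = +1, so 2 is a residue.
(3/71) = +1, so 3 is a residue.
(4/71) = +1, so 4 is a residue.
(5/71) = +1, so 5 is a residue.
(6/71) = +1, so 6 is a residue.
(7/71) = −1, so 7 is the smallest positive non-residue mod 71.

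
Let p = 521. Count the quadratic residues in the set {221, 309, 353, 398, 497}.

3

(221/521) = -1 → non-residue.
(309/521) = +1 → QR.
(353/521) = +1 → QR.
(398/521) = +1 → QR.
(497/521) = -1 → non-residue.
Total quadratic residues among the 5: 3.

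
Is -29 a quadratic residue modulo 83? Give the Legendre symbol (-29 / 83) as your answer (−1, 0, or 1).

First reduce: -29 ≡ 54 (mod 83).
Pull out 2: since 83 ≡ 3 (mod 8), (2/83) = -1.
Reciprocity: 27 ≡ 3 and 83 ≡ 3 (mod 4), so (27/83) = −(83/27).
Reduce top mod 27: now compute (2/27).
Pull out 2: since 27 ≡ 3 (mod 8), (2/27) = -1.
Reached (1/27) = 1. Collecting the sign flips along the way, the symbol is -1.

-1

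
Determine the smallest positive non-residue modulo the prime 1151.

13

(2/1151) = +1, so 2 is a residue.
(3/1151) = +1, so 3 is a residue.
(4/1151) = +1, so 4 is a residue.
(5/1151) = +1, so 5 is a residue.
(6/1151) = +1, so 6 is a residue.
(7/1151) = +1, so 7 is a residue.
(8/1151) = +1, so 8 is a residue.
(9/1151) = +1, so 9 is a residue.
(10/1151) = +1, so 10 is a residue.
(11/1151) = +1, so 11 is a residue.
(12/1151) = +1, so 12 is a residue.
(13/1151) = −1, so 13 is the smallest positive non-residue mod 1151.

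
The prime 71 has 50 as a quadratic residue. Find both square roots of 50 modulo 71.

11, 60

Since 71 ≡ 3 (mod 4), a square root of 50 is 50^((71+1)/4) = 50^18 mod 71.
Repeated squaring: 50^2≡15, 50^4≡12, 50^8≡2, 50^16≡4 (mod 71).
50^18 = 50^(16+2) ≡ 60 (mod 71).
Check: 60² = 3600 ≡ 50 (mod 71). The two roots are 11 and 60.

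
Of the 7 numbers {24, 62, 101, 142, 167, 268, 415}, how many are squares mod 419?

(24/419) = -1 → non-residue.
(62/419) = +1 → QR.
(101/419) = -1 → non-residue.
(142/419) = +1 → QR.
(167/419) = -1 → non-residue.
(268/419) = -1 → non-residue.
(415/419) = -1 → non-residue.
Total quadratic residues among the 7: 2.

2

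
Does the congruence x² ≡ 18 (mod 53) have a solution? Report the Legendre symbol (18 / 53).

-1

Pull out 2: since 53 ≡ 5 (mod 8), (2/53) = -1.
Reciprocity: 9 ≡ 1 and 53 ≡ 1 (mod 4), so (9/53) = +(53/9).
Reduce top mod 9: now compute (8/9).
Pull out 2^3: since 9 ≡ 1 (mod 8), (2/9) = +1, so (2/9)^3 = +1.
Reached (1/9) = 1. Collecting the sign flips along the way, the symbol is -1.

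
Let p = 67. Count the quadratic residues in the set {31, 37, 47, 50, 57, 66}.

2

(31/67) = -1 → non-residue.
(37/67) = +1 → QR.
(47/67) = +1 → QR.
(50/67) = -1 → non-residue.
(57/67) = -1 → non-residue.
(66/67) = -1 → non-residue.
Total quadratic residues among the 6: 2.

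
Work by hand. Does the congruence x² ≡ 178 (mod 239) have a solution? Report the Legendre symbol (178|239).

Euler's criterion: (178/239) ≡ 178^119 (mod 239).
178^2 ≡ 136 (mod 239)
178^4 ≡ 93 (mod 239)
178^8 ≡ 45 (mod 239)
178^16 ≡ 113 (mod 239)
178^32 ≡ 102 (mod 239)
178^64 ≡ 127 (mod 239)
178^119 = 178^(64+32+16+4+2+1) ≡ 238 (mod 239).
Result is 238 ≡ −1, so (178/239) = −1.

-1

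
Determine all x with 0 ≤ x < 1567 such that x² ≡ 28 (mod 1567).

Since 1567 ≡ 3 (mod 4), a square root of 28 is 28^((1567+1)/4) = 28^392 mod 1567.
Repeated squaring: 28^2≡784, 28^4≡392, 28^8≡98, 28^16≡202, 28^32≡62, 28^64≡710, 28^128≡1093, 28^256≡595 (mod 1567).
28^392 = 28^(256+128+8) ≡ 1373 (mod 1567).
Check: 1373² = 1885129 ≡ 28 (mod 1567). The two roots are 194 and 1373.

194, 1373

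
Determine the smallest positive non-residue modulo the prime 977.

(2/977) = +1, so 2 is a residue.
(3/977) = −1, so 3 is the smallest positive non-residue mod 977.

3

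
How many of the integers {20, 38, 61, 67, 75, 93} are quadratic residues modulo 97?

3

(20/97) = -1 → non-residue.
(38/97) = -1 → non-residue.
(61/97) = +1 → QR.
(67/97) = -1 → non-residue.
(75/97) = +1 → QR.
(93/97) = +1 → QR.
Total quadratic residues among the 6: 3.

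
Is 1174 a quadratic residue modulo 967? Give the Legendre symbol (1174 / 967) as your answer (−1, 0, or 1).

First reduce: 1174 ≡ 207 (mod 967).
Reciprocity: 207 ≡ 3 and 967 ≡ 3 (mod 4), so (207/967) = −(967/207).
Reduce top mod 207: now compute (139/207).
Reciprocity: 139 ≡ 3 and 207 ≡ 3 (mod 4), so (139/207) = −(207/139).
Reduce top mod 139: now compute (68/139).
Pull out 2^2: since 139 ≡ 3 (mod 8), (2/139) = -1, so (2/139)^2 = +1.
Reciprocity: 17 ≡ 1 and 139 ≡ 3 (mod 4), so (17/139) = +(139/17).
Reduce top mod 17: now compute (3/17).
Reciprocity: 3 ≡ 3 and 17 ≡ 1 (mod 4), so (3/17) = +(17/3).
Reduce top mod 3: now compute (2/3).
Pull out 2: since 3 ≡ 3 (mod 8), (2/3) = -1.
Reached (1/3) = 1. Collecting the sign flips along the way, the symbol is -1.

-1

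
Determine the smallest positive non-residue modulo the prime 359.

(2/359) = +1, so 2 is a residue.
(3/359) = +1, so 3 is a residue.
(4/359) = +1, so 4 is a residue.
(5/359) = +1, so 5 is a residue.
(6/359) = +1, so 6 is a residue.
(7/359) = −1, so 7 is the smallest positive non-residue mod 359.

7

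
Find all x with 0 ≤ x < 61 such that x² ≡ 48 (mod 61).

61 ≡ 1 (mod 4), so we find a root by search.
Trying successive values, 29² = 841 ≡ 48 (mod 61). The other root is 61 − 29 = 32.

29, 32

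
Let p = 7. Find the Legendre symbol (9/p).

1

First reduce: 9 ≡ 2 (mod 7).
Pull out 2: since 7 ≡ 7 (mod 8), (2/7) = +1.
Reached (1/7) = 1. Collecting the sign flips along the way, the symbol is +1.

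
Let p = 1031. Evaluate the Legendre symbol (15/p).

1

Euler's criterion: (15/1031) ≡ 15^515 (mod 1031).
15^2 ≡ 225 (mod 1031)
15^4 ≡ 106 (mod 1031)
15^8 ≡ 926 (mod 1031)
15^16 ≡ 715 (mod 1031)
15^32 ≡ 880 (mod 1031)
15^64 ≡ 119 (mod 1031)
15^128 ≡ 758 (mod 1031)
15^256 ≡ 297 (mod 1031)
15^512 ≡ 574 (mod 1031)
15^515 = 15^(512+2+1) ≡ 1 (mod 1031).
Result is 1, so (15/1031) = 1.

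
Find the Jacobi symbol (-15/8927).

1

First reduce: -15 ≡ 8912 (mod 8927).
Pull out 2^4: since 8927 ≡ 7 (mod 8), (2/8927) = +1, so (2/8927)^4 = +1.
Reciprocity: 557 ≡ 1 and 8927 ≡ 3 (mod 4), so (557/8927) = +(8927/557).
Reduce top mod 557: now compute (15/557).
Reciprocity: 15 ≡ 3 and 557 ≡ 1 (mod 4), so (15/557) = +(557/15).
Reduce top mod 15: now compute (2/15).
Pull out 2: since 15 ≡ 7 (mod 8), (2/15) = +1.
Reached (1/15) = 1. Collecting the sign flips along the way, the symbol is +1.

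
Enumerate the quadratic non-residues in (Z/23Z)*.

5 7 10 11 14 15 17 19 20 21 22

Square k = 1,…,11 (k and 23−k give the same square):
1²=1, 2²=4, 3²=9, 4²=16, 5²≡2, 6²≡13, 7²≡3, 8²≡18, 9²≡12, 10²≡8, 11²≡6 (mod 23).
The residues are {1, 2, 3, 4, 6, 8, 9, 12, 13, 16, 18}; the non-residues are the remaining 11 nonzero classes.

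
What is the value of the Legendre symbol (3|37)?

Euler's criterion: (3/37) ≡ 3^18 (mod 37).
3^2 ≡ 9 (mod 37)
3^4 ≡ 7 (mod 37)
3^8 ≡ 12 (mod 37)
3^16 ≡ 33 (mod 37)
3^18 = 3^(16+2) ≡ 1 (mod 37).
Result is 1, so (3/37) = 1.

1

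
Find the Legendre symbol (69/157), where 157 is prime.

-1

Reciprocity: 69 ≡ 1 and 157 ≡ 1 (mod 4), so (69/157) = +(157/69).
Reduce top mod 69: now compute (19/69).
Reciprocity: 19 ≡ 3 and 69 ≡ 1 (mod 4), so (19/69) = +(69/19).
Reduce top mod 19: now compute (12/19).
Pull out 2^2: since 19 ≡ 3 (mod 8), (2/19) = -1, so (2/19)^2 = +1.
Reciprocity: 3 ≡ 3 and 19 ≡ 3 (mod 4), so (3/19) = −(19/3).
Reduce top mod 3: now compute (1/3).
Reached (1/3) = 1. Collecting the sign flips along the way, the symbol is -1.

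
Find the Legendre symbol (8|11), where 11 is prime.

Pull out 2^3: since 11 ≡ 3 (mod 8), (2/11) = -1, so (2/11)^3 = -1.
Reached (1/11) = 1. Collecting the sign flips along the way, the symbol is -1.

-1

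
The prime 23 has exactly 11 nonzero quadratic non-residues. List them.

5,7,10,11,14,15,17,19,20,21,22

Square k = 1,…,11 (k and 23−k give the same square):
1²=1, 2²=4, 3²=9, 4²=16, 5²≡2, 6²≡13, 7²≡3, 8²≡18, 9²≡12, 10²≡8, 11²≡6 (mod 23).
The residues are {1, 2, 3, 4, 6, 8, 9, 12, 13, 16, 18}; the non-residues are the remaining 11 nonzero classes.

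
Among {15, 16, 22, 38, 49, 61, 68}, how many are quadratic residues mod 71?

(15/71) = +1 → QR.
(16/71) = +1 → QR.
(22/71) = -1 → non-residue.
(38/71) = +1 → QR.
(49/71) = +1 → QR.
(61/71) = -1 → non-residue.
(68/71) = -1 → non-residue.
Total quadratic residues among the 7: 4.

4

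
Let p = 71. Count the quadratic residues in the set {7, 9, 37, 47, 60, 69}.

3

(7/71) = -1 → non-residue.
(9/71) = +1 → QR.
(37/71) = +1 → QR.
(47/71) = -1 → non-residue.
(60/71) = +1 → QR.
(69/71) = -1 → non-residue.
Total quadratic residues among the 6: 3.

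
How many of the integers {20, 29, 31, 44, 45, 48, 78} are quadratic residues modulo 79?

(20/79) = +1 → QR.
(29/79) = -1 → non-residue.
(31/79) = +1 → QR.
(44/79) = +1 → QR.
(45/79) = +1 → QR.
(48/79) = -1 → non-residue.
(78/79) = -1 → non-residue.
Total quadratic residues among the 7: 4.

4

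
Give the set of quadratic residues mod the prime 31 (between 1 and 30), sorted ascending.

Square k = 1,…,15 (k and 31−k give the same square):
1²=1, 2²=4, 3²=9, 4²=16, 5²=25, 6²≡5, 7²≡18, 8²≡2, 9²≡19, 10²≡7, 11²≡28, 12²≡20, 13²≡14, 14²≡10, 15²≡8 (mod 31).
So the quadratic residues mod 31 are {1, 2, 4, 5, 7, 8, 9, 10, 14, 16, 18, 19, 20, 25, 28}.

1 2 4 5 7 8 9 10 14 16 18 19 20 25 28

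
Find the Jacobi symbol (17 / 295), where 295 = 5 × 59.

Reciprocity: 17 ≡ 1 and 295 ≡ 3 (mod 4), so (17/295) = +(295/17).
Reduce top mod 17: now compute (6/17).
Pull out 2: since 17 ≡ 1 (mod 8), (2/17) = +1.
Reciprocity: 3 ≡ 3 and 17 ≡ 1 (mod 4), so (3/17) = +(17/3).
Reduce top mod 3: now compute (2/3).
Pull out 2: since 3 ≡ 3 (mod 8), (2/3) = -1.
Reached (1/3) = 1. Collecting the sign flips along the way, the symbol is -1.

-1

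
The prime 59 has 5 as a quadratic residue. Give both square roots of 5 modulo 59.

8, 51

Since 59 ≡ 3 (mod 4), a square root of 5 is 5^((59+1)/4) = 5^15 mod 59.
Repeated squaring: 5^2≡25, 5^4≡35, 5^8≡45 (mod 59).
5^15 = 5^(8+4+2+1) ≡ 51 (mod 59).
Check: 51² = 2601 ≡ 5 (mod 59). The two roots are 8 and 51.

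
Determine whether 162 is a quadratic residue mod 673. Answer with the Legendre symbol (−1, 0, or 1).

Pull out 2: since 673 ≡ 1 (mod 8), (2/673) = +1.
Reciprocity: 81 ≡ 1 and 673 ≡ 1 (mod 4), so (81/673) = +(673/81).
Reduce top mod 81: now compute (25/81).
Reciprocity: 25 ≡ 1 and 81 ≡ 1 (mod 4), so (25/81) = +(81/25).
Reduce top mod 25: now compute (6/25).
Pull out 2: since 25 ≡ 1 (mod 8), (2/25) = +1.
Reciprocity: 3 ≡ 3 and 25 ≡ 1 (mod 4), so (3/25) = +(25/3).
Reduce top mod 3: now compute (1/3).
Reached (1/3) = 1. Collecting the sign flips along the way, the symbol is +1.

1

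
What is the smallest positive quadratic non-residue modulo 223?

(2/223) = +1, so 2 is a residue.
(3/223) = −1, so 3 is the smallest positive non-residue mod 223.

3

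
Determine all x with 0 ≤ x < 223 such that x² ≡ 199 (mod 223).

83, 140

Since 223 ≡ 3 (mod 4), a square root of 199 is 199^((223+1)/4) = 199^56 mod 223.
Repeated squaring: 199^2≡130, 199^4≡175, 199^8≡74, 199^16≡124, 199^32≡212 (mod 223).
199^56 = 199^(32+16+8) ≡ 83 (mod 223).
Check: 83² = 6889 ≡ 199 (mod 223). The two roots are 83 and 140.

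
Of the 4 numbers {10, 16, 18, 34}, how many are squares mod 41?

3

(10/41) = +1 → QR.
(16/41) = +1 → QR.
(18/41) = +1 → QR.
(34/41) = -1 → non-residue.
Total quadratic residues among the 4: 3.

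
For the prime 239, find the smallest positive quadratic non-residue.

(2/239) = +1, so 2 is a residue.
(3/239) = +1, so 3 is a residue.
(4/239) = +1, so 4 is a residue.
(5/239) = +1, so 5 is a residue.
(6/239) = +1, so 6 is a residue.
(7/239) = −1, so 7 is the smallest positive non-residue mod 239.

7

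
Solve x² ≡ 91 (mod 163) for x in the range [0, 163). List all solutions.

Since 163 ≡ 3 (mod 4), a square root of 91 is 91^((163+1)/4) = 91^41 mod 163.
Repeated squaring: 91^2≡131, 91^4≡46, 91^8≡160, 91^16≡9, 91^32≡81 (mod 163).
91^41 = 91^(32+8+1) ≡ 55 (mod 163).
Check: 55² = 3025 ≡ 91 (mod 163). The two roots are 55 and 108.

55, 108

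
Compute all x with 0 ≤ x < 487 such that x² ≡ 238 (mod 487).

Since 487 ≡ 3 (mod 4), a square root of 238 is 238^((487+1)/4) = 238^122 mod 487.
Repeated squaring: 238^2≡152, 238^4≡215, 238^8≡447, 238^16≡139, 238^32≡328, 238^64≡444 (mod 487).
238^122 = 238^(64+32+16+8+2) ≡ 84 (mod 487).
Check: 84² = 7056 ≡ 238 (mod 487). The two roots are 84 and 403.

84, 403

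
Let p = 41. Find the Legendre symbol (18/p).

1

Pull out 2: since 41 ≡ 1 (mod 8), (2/41) = +1.
Reciprocity: 9 ≡ 1 and 41 ≡ 1 (mod 4), so (9/41) = +(41/9).
Reduce top mod 9: now compute (5/9).
Reciprocity: 5 ≡ 1 and 9 ≡ 1 (mod 4), so (5/9) = +(9/5).
Reduce top mod 5: now compute (4/5).
Pull out 2^2: since 5 ≡ 5 (mod 8), (2/5) = -1, so (2/5)^2 = +1.
Reached (1/5) = 1. Collecting the sign flips along the way, the symbol is +1.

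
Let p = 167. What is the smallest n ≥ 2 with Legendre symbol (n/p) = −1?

(2/167) = +1, so 2 is a residue.
(3/167) = +1, so 3 is a residue.
(4/167) = +1, so 4 is a residue.
(5/167) = −1, so 5 is the smallest positive non-residue mod 167.

5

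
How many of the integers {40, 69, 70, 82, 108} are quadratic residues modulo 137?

1

(40/137) = -1 → non-residue.
(69/137) = +1 → QR.
(70/137) = -1 → non-residue.
(82/137) = -1 → non-residue.
(108/137) = -1 → non-residue.
Total quadratic residues among the 5: 1.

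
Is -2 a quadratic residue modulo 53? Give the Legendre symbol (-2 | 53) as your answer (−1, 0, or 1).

-1

Euler's criterion: (-2/53) ≡ 51^26 (mod 53).
51^2 ≡ 4 (mod 53)
51^4 ≡ 16 (mod 53)
51^8 ≡ 44 (mod 53)
51^16 ≡ 28 (mod 53)
51^26 = 51^(16+8+2) ≡ 52 (mod 53).
Result is 52 ≡ −1, so (-2/53) = −1.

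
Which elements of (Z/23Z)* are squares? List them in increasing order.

1, 2, 3, 4, 6, 8, 9, 12, 13, 16, 18

Square k = 1,…,11 (k and 23−k give the same square):
1²=1, 2²=4, 3²=9, 4²=16, 5²≡2, 6²≡13, 7²≡3, 8²≡18, 9²≡12, 10²≡8, 11²≡6 (mod 23).
So the quadratic residues mod 23 are {1, 2, 3, 4, 6, 8, 9, 12, 13, 16, 18}.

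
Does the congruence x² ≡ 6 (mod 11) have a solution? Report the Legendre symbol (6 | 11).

-1

Pull out 2: since 11 ≡ 3 (mod 8), (2/11) = -1.
Reciprocity: 3 ≡ 3 and 11 ≡ 3 (mod 4), so (3/11) = −(11/3).
Reduce top mod 3: now compute (2/3).
Pull out 2: since 3 ≡ 3 (mod 8), (2/3) = -1.
Reached (1/3) = 1. Collecting the sign flips along the way, the symbol is -1.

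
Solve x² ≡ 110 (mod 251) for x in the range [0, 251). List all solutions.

Since 251 ≡ 3 (mod 4), a square root of 110 is 110^((251+1)/4) = 110^63 mod 251.
Repeated squaring: 110^2≡52, 110^4≡194, 110^8≡237, 110^16≡196, 110^32≡13 (mod 251).
110^63 = 110^(32+16+8+4+2+1) ≡ 232 (mod 251).
Check: 232² = 53824 ≡ 110 (mod 251). The two roots are 19 and 232.

19, 232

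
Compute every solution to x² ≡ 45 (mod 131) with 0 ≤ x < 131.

62, 69

Since 131 ≡ 3 (mod 4), a square root of 45 is 45^((131+1)/4) = 45^33 mod 131.
Repeated squaring: 45^2≡60, 45^4≡63, 45^8≡39, 45^16≡80, 45^32≡112 (mod 131).
45^33 = 45^(32+1) ≡ 62 (mod 131).
Check: 62² = 3844 ≡ 45 (mod 131). The two roots are 62 and 69.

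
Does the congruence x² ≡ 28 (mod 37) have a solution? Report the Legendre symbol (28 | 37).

1

Euler's criterion: (28/37) ≡ 28^18 (mod 37).
28^2 ≡ 7 (mod 37)
28^4 ≡ 12 (mod 37)
28^8 ≡ 33 (mod 37)
28^16 ≡ 16 (mod 37)
28^18 = 28^(16+2) ≡ 1 (mod 37).
Result is 1, so (28/37) = 1.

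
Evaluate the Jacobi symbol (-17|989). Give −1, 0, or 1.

First reduce: -17 ≡ 972 (mod 989).
Pull out 2^2: since 989 ≡ 5 (mod 8), (2/989) = -1, so (2/989)^2 = +1.
Reciprocity: 243 ≡ 3 and 989 ≡ 1 (mod 4), so (243/989) = +(989/243).
Reduce top mod 243: now compute (17/243).
Reciprocity: 17 ≡ 1 and 243 ≡ 3 (mod 4), so (17/243) = +(243/17).
Reduce top mod 17: now compute (5/17).
Reciprocity: 5 ≡ 1 and 17 ≡ 1 (mod 4), so (5/17) = +(17/5).
Reduce top mod 5: now compute (2/5).
Pull out 2: since 5 ≡ 5 (mod 8), (2/5) = -1.
Reached (1/5) = 1. Collecting the sign flips along the way, the symbol is -1.

-1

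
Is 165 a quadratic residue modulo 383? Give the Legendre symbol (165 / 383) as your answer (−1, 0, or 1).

1

Euler's criterion: (165/383) ≡ 165^191 (mod 383).
165^2 ≡ 32 (mod 383)
165^4 ≡ 258 (mod 383)
165^8 ≡ 305 (mod 383)
165^16 ≡ 339 (mod 383)
165^32 ≡ 21 (mod 383)
165^64 ≡ 58 (mod 383)
165^128 ≡ 300 (mod 383)
165^191 = 165^(128+32+16+8+4+2+1) ≡ 1 (mod 383).
Result is 1, so (165/383) = 1.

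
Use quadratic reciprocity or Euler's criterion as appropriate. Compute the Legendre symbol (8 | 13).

Pull out 2^3: since 13 ≡ 5 (mod 8), (2/13) = -1, so (2/13)^3 = -1.
Reached (1/13) = 1. Collecting the sign flips along the way, the symbol is -1.

-1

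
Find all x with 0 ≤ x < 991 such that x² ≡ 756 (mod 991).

316, 675

Since 991 ≡ 3 (mod 4), a square root of 756 is 756^((991+1)/4) = 756^248 mod 991.
Repeated squaring: 756^2≡720, 756^4≡107, 756^8≡548, 756^16≡31, 756^32≡961, 756^64≡900, 756^128≡353 (mod 991).
756^248 = 756^(128+64+32+16+8) ≡ 316 (mod 991).
Check: 316² = 99856 ≡ 756 (mod 991). The two roots are 316 and 675.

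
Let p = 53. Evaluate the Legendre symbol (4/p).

Pull out 2^2: since 53 ≡ 5 (mod 8), (2/53) = -1, so (2/53)^2 = +1.
Reached (1/53) = 1. Collecting the sign flips along the way, the symbol is +1.

1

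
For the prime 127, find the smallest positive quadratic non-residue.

3

(2/127) = +1, so 2 is a residue.
(3/127) = −1, so 3 is the smallest positive non-residue mod 127.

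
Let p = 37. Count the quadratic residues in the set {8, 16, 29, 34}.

(8/37) = -1 → non-residue.
(16/37) = +1 → QR.
(29/37) = -1 → non-residue.
(34/37) = +1 → QR.
Total quadratic residues among the 4: 2.

2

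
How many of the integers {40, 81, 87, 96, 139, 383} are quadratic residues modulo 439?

3

(40/439) = +1 → QR.
(81/439) = +1 → QR.
(87/439) = -1 → non-residue.
(96/439) = -1 → non-residue.
(139/439) = +1 → QR.
(383/439) = -1 → non-residue.
Total quadratic residues among the 6: 3.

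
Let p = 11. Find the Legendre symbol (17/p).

First reduce: 17 ≡ 6 (mod 11).
Pull out 2: since 11 ≡ 3 (mod 8), (2/11) = -1.
Reciprocity: 3 ≡ 3 and 11 ≡ 3 (mod 4), so (3/11) = −(11/3).
Reduce top mod 3: now compute (2/3).
Pull out 2: since 3 ≡ 3 (mod 8), (2/3) = -1.
Reached (1/3) = 1. Collecting the sign flips along the way, the symbol is -1.

-1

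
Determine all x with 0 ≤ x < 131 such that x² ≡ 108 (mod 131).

34, 97

Since 131 ≡ 3 (mod 4), a square root of 108 is 108^((131+1)/4) = 108^33 mod 131.
Repeated squaring: 108^2≡5, 108^4≡25, 108^8≡101, 108^16≡114, 108^32≡27 (mod 131).
108^33 = 108^(32+1) ≡ 34 (mod 131).
Check: 34² = 1156 ≡ 108 (mod 131). The two roots are 34 and 97.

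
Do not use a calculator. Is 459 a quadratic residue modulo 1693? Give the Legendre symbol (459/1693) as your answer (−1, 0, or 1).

Reciprocity: 459 ≡ 3 and 1693 ≡ 1 (mod 4), so (459/1693) = +(1693/459).
Reduce top mod 459: now compute (316/459).
Pull out 2^2: since 459 ≡ 3 (mod 8), (2/459) = -1, so (2/459)^2 = +1.
Reciprocity: 79 ≡ 3 and 459 ≡ 3 (mod 4), so (79/459) = −(459/79).
Reduce top mod 79: now compute (64/79).
Pull out 2^6: since 79 ≡ 7 (mod 8), (2/79) = +1, so (2/79)^6 = +1.
Reached (1/79) = 1. Collecting the sign flips along the way, the symbol is -1.

-1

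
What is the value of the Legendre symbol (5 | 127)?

Reciprocity: 5 ≡ 1 and 127 ≡ 3 (mod 4), so (5/127) = +(127/5).
Reduce top mod 5: now compute (2/5).
Pull out 2: since 5 ≡ 5 (mod 8), (2/5) = -1.
Reached (1/5) = 1. Collecting the sign flips along the way, the symbol is -1.

-1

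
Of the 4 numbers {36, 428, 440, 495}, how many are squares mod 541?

(36/541) = +1 → QR.
(428/541) = -1 → non-residue.
(440/541) = +1 → QR.
(495/541) = -1 → non-residue.
Total quadratic residues among the 4: 2.

2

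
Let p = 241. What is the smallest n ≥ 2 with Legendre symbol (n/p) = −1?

(2/241) = +1, so 2 is a residue.
(3/241) = +1, so 3 is a residue.
(4/241) = +1, so 4 is a residue.
(5/241) = +1, so 5 is a residue.
(6/241) = +1, so 6 is a residue.
(7/241) = −1, so 7 is the smallest positive non-residue mod 241.

7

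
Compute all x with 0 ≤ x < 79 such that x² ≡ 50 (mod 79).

Since 79 ≡ 3 (mod 4), a square root of 50 is 50^((79+1)/4) = 50^20 mod 79.
Repeated squaring: 50^2≡51, 50^4≡73, 50^8≡36, 50^16≡32 (mod 79).
50^20 = 50^(16+4) ≡ 45 (mod 79).
Check: 45² = 2025 ≡ 50 (mod 79). The two roots are 34 and 45.

34, 45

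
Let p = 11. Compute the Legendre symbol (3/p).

1

Reciprocity: 3 ≡ 3 and 11 ≡ 3 (mod 4), so (3/11) = −(11/3).
Reduce top mod 3: now compute (2/3).
Pull out 2: since 3 ≡ 3 (mod 8), (2/3) = -1.
Reached (1/3) = 1. Collecting the sign flips along the way, the symbol is +1.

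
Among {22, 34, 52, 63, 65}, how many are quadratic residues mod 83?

2

(22/83) = -1 → non-residue.
(34/83) = -1 → non-residue.
(52/83) = -1 → non-residue.
(63/83) = +1 → QR.
(65/83) = +1 → QR.
Total quadratic residues among the 5: 2.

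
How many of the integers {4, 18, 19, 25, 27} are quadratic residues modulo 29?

2

(4/29) = +1 → QR.
(18/29) = -1 → non-residue.
(19/29) = -1 → non-residue.
(25/29) = +1 → QR.
(27/29) = -1 → non-residue.
Total quadratic residues among the 5: 2.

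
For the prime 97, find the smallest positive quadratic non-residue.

(2/97) = +1, so 2 is a residue.
(3/97) = +1, so 3 is a residue.
(4/97) = +1, so 4 is a residue.
(5/97) = −1, so 5 is the smallest positive non-residue mod 97.

5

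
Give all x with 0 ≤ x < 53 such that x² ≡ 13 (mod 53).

15, 38

53 ≡ 1 (mod 4), so we find a root by search.
Trying successive values, 15² = 225 ≡ 13 (mod 53). The other root is 53 − 15 = 38.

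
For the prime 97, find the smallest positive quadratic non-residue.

(2/97) = +1, so 2 is a residue.
(3/97) = +1, so 3 is a residue.
(4/97) = +1, so 4 is a residue.
(5/97) = −1, so 5 is the smallest positive non-residue mod 97.

5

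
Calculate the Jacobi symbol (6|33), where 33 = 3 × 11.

0

Pull out 2: since 33 ≡ 1 (mod 8), (2/33) = +1.
Reciprocity: 3 ≡ 3 and 33 ≡ 1 (mod 4), so (3/33) = +(33/3).
Reduce top mod 3: now compute (0/3).
Top reduces to 0: gcd > 1, so the symbol is 0.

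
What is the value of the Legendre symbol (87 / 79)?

1

Euler's criterion: (87/79) ≡ 8^39 (mod 79).
8^2 ≡ 64 (mod 79)
8^4 ≡ 67 (mod 79)
8^8 ≡ 65 (mod 79)
8^16 ≡ 38 (mod 79)
8^32 ≡ 22 (mod 79)
8^39 = 8^(32+4+2+1) ≡ 1 (mod 79).
Result is 1, so (87/79) = 1.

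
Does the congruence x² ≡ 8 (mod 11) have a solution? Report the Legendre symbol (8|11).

-1

Pull out 2^3: since 11 ≡ 3 (mod 8), (2/11) = -1, so (2/11)^3 = -1.
Reached (1/11) = 1. Collecting the sign flips along the way, the symbol is -1.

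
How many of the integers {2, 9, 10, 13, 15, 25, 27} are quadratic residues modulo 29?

(2/29) = -1 → non-residue.
(9/29) = +1 → QR.
(10/29) = -1 → non-residue.
(13/29) = +1 → QR.
(15/29) = -1 → non-residue.
(25/29) = +1 → QR.
(27/29) = -1 → non-residue.
Total quadratic residues among the 7: 3.

3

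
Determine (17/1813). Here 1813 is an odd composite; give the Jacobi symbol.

-1

Reciprocity: 17 ≡ 1 and 1813 ≡ 1 (mod 4), so (17/1813) = +(1813/17).
Reduce top mod 17: now compute (11/17).
Reciprocity: 11 ≡ 3 and 17 ≡ 1 (mod 4), so (11/17) = +(17/11).
Reduce top mod 11: now compute (6/11).
Pull out 2: since 11 ≡ 3 (mod 8), (2/11) = -1.
Reciprocity: 3 ≡ 3 and 11 ≡ 3 (mod 4), so (3/11) = −(11/3).
Reduce top mod 3: now compute (2/3).
Pull out 2: since 3 ≡ 3 (mod 8), (2/3) = -1.
Reached (1/3) = 1. Collecting the sign flips along the way, the symbol is -1.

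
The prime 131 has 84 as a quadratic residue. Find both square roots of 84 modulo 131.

Since 131 ≡ 3 (mod 4), a square root of 84 is 84^((131+1)/4) = 84^33 mod 131.
Repeated squaring: 84^2≡113, 84^4≡62, 84^8≡45, 84^16≡60, 84^32≡63 (mod 131).
84^33 = 84^(32+1) ≡ 52 (mod 131).
Check: 52² = 2704 ≡ 84 (mod 131). The two roots are 52 and 79.

52, 79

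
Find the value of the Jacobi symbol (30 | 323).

Pull out 2: since 323 ≡ 3 (mod 8), (2/323) = -1.
Reciprocity: 15 ≡ 3 and 323 ≡ 3 (mod 4), so (15/323) = −(323/15).
Reduce top mod 15: now compute (8/15).
Pull out 2^3: since 15 ≡ 7 (mod 8), (2/15) = +1, so (2/15)^3 = +1.
Reached (1/15) = 1. Collecting the sign flips along the way, the symbol is +1.

1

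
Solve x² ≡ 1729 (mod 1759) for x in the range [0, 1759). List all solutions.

Since 1759 ≡ 3 (mod 4), a square root of 1729 is 1729^((1759+1)/4) = 1729^440 mod 1759.
Repeated squaring: 1729^2≡900, 1729^4≡860, 1729^8≡820, 1729^16≡462, 1729^32≡605, 1729^64≡153, 1729^128≡542, 1729^256≡11 (mod 1759).
1729^440 = 1729^(256+128+32+16+8) ≡ 1254 (mod 1759).
Check: 1254² = 1572516 ≡ 1729 (mod 1759). The two roots are 505 and 1254.

505, 1254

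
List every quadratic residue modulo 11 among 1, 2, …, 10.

Square k = 1,…,5 (k and 11−k give the same square):
1²=1, 2²=4, 3²=9, 4²≡5, 5²≡3 (mod 11).
So the quadratic residues mod 11 are {1, 3, 4, 5, 9}.

1,3,4,5,9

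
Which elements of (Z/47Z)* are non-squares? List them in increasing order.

Square k = 1,…,23 (k and 47−k give the same square):
1²=1, 2²=4, 3²=9, 4²=16, 5²=25, 6²=36, 7²≡2, 8²≡17, 9²≡34, 10²≡6, 11²≡27, 12²≡3, 13²≡28, 14²≡8, 15²≡37, 16²≡21, 17²≡7, 18²≡42, 19²≡32, 20²≡24, 21²≡18, 22²≡14, 23²≡12 (mod 47).
The residues are {1, 2, 3, 4, 6, 7, 8, 9, 12, 14, 16, 17, 18, 21, 24, 25, 27, 28, 32, 34, 36, 37, 42}; the non-residues are the remaining 23 nonzero classes.

5,10,11,13,15,19,20,22,23,26,29,30,31,33,35,38,39,40,41,43,44,45,46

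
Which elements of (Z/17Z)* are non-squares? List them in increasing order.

3,5,6,7,10,11,12,14

Square k = 1,…,8 (k and 17−k give the same square):
1²=1, 2²=4, 3²=9, 4²=16, 5²≡8, 6²≡2, 7²≡15, 8²≡13 (mod 17).
The residues are {1, 2, 4, 8, 9, 13, 15, 16}; the non-residues are the remaining 8 nonzero classes.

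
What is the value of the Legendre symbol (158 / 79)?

0

First reduce: 158 ≡ 0 (mod 79).
Top reduces to 0: gcd > 1, so the symbol is 0.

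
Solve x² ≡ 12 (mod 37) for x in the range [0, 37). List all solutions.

37 ≡ 1 (mod 4), so we find a root by search.
Trying successive values, 7² = 49 ≡ 12 (mod 37). The other root is 37 − 7 = 30.

7, 30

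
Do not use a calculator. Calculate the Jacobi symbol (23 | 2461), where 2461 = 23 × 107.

Reciprocity: 23 ≡ 3 and 2461 ≡ 1 (mod 4), so (23/2461) = +(2461/23).
Reduce top mod 23: now compute (0/23).
Top reduces to 0: gcd > 1, so the symbol is 0.

0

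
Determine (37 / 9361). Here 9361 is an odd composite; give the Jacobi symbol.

0

Reciprocity: 37 ≡ 1 and 9361 ≡ 1 (mod 4), so (37/9361) = +(9361/37).
Reduce top mod 37: now compute (0/37).
Top reduces to 0: gcd > 1, so the symbol is 0.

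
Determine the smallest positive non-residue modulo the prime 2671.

(2/2671) = +1, so 2 is a residue.
(3/2671) = −1, so 3 is the smallest positive non-residue mod 2671.

3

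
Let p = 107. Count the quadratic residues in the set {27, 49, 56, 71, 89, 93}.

4

(27/107) = +1 → QR.
(49/107) = +1 → QR.
(56/107) = +1 → QR.
(71/107) = -1 → non-residue.
(89/107) = +1 → QR.
(93/107) = -1 → non-residue.
Total quadratic residues among the 6: 4.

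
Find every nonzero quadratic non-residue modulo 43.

Square k = 1,…,21 (k and 43−k give the same square):
1²=1, 2²=4, 3²=9, 4²=16, 5²=25, 6²=36, 7²≡6, 8²≡21, 9²≡38, 10²≡14, 11²≡35, 12²≡15, 13²≡40, 14²≡24, 15²≡10, 16²≡41, 17²≡31, 18²≡23, 19²≡17, 20²≡13, 21²≡11 (mod 43).
The residues are {1, 4, 6, 9, 10, 11, 13, 14, 15, 16, 17, 21, 23, 24, 25, 31, 35, 36, 38, 40, 41}; the non-residues are the remaining 21 nonzero classes.

2,3,5,7,8,12,18,19,20,22,26,27,28,29,30,32,33,34,37,39,42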